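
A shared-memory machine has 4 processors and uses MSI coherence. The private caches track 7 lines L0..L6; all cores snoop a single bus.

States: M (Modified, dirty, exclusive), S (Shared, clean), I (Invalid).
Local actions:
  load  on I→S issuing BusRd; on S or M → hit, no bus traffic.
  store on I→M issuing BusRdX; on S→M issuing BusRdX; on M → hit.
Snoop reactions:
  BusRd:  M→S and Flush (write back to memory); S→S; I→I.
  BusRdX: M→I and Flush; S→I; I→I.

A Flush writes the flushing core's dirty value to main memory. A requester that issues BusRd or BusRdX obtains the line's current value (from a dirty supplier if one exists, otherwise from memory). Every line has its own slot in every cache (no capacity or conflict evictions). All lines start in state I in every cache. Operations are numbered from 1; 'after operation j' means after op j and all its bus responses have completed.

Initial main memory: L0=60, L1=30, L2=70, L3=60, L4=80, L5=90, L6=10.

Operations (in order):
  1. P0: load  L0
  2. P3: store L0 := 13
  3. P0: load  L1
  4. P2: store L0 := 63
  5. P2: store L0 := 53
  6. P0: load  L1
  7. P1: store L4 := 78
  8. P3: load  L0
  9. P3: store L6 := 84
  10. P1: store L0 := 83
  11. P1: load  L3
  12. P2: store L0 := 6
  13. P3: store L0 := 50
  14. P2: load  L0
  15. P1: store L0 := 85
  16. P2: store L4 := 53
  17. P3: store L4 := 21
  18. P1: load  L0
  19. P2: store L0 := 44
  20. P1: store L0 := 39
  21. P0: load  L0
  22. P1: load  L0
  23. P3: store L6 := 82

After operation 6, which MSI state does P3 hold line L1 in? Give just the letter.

state = I

[1] P0: load  L0 | P0:S(60), P1:I, P2:I, P3:I | bus: BusRd
[2] P3: store L0 := 13 | P0:I, P1:I, P2:I, P3:M(13) | bus: BusRdX
[3] P0: load  L1 | P0:S(30), P1:I, P2:I, P3:I | bus: BusRd
[4] P2: store L0 := 63 | P0:I, P1:I, P2:M(63), P3:I | bus: BusRdX,Flush
[5] P2: store L0 := 53 | P0:I, P1:I, P2:M(53), P3:I | bus: none
[6] P0: load  L1 | P0:S(30), P1:I, P2:I, P3:I | bus: none
[7] P1: store L4 := 78 | P0:I, P1:M(78), P2:I, P3:I | bus: BusRdX
[8] P3: load  L0 | P0:I, P1:I, P2:S(53), P3:S(53) | bus: BusRd,Flush
[9] P3: store L6 := 84 | P0:I, P1:I, P2:I, P3:M(84) | bus: BusRdX
[10] P1: store L0 := 83 | P0:I, P1:M(83), P2:I, P3:I | bus: BusRdX
[11] P1: load  L3 | P0:I, P1:S(60), P2:I, P3:I | bus: BusRd
[12] P2: store L0 := 6 | P0:I, P1:I, P2:M(6), P3:I | bus: BusRdX,Flush
[13] P3: store L0 := 50 | P0:I, P1:I, P2:I, P3:M(50) | bus: BusRdX,Flush
[14] P2: load  L0 | P0:I, P1:I, P2:S(50), P3:S(50) | bus: BusRd,Flush
[15] P1: store L0 := 85 | P0:I, P1:M(85), P2:I, P3:I | bus: BusRdX
[16] P2: store L4 := 53 | P0:I, P1:I, P2:M(53), P3:I | bus: BusRdX,Flush
[17] P3: store L4 := 21 | P0:I, P1:I, P2:I, P3:M(21) | bus: BusRdX,Flush
[18] P1: load  L0 | P0:I, P1:M(85), P2:I, P3:I | bus: none
[19] P2: store L0 := 44 | P0:I, P1:I, P2:M(44), P3:I | bus: BusRdX,Flush
[20] P1: store L0 := 39 | P0:I, P1:M(39), P2:I, P3:I | bus: BusRdX,Flush
[21] P0: load  L0 | P0:S(39), P1:S(39), P2:I, P3:I | bus: BusRd,Flush
[22] P1: load  L0 | P0:S(39), P1:S(39), P2:I, P3:I | bus: none
[23] P3: store L6 := 82 | P0:I, P1:I, P2:I, P3:M(82) | bus: none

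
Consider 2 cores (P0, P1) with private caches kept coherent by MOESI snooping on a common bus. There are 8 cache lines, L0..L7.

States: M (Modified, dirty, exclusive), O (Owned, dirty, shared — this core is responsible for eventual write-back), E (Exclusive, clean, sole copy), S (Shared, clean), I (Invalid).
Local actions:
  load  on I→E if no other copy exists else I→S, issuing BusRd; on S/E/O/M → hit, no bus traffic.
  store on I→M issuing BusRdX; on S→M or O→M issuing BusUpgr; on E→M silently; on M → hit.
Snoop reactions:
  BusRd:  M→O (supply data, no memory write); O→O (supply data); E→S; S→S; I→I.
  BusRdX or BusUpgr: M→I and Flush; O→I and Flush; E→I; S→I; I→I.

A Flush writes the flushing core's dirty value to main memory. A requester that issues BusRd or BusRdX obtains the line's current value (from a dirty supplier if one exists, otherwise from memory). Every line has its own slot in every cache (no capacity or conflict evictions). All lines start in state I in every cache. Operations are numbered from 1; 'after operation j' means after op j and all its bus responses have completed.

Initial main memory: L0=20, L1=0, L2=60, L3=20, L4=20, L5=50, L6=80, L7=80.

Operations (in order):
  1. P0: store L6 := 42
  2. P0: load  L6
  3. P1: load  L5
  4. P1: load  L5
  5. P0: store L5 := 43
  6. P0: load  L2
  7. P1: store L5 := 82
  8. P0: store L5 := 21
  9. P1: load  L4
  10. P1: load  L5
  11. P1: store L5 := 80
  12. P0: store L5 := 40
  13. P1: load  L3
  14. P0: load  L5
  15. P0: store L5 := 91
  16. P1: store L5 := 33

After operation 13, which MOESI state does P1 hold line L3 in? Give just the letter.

state = E

[1] P0: store L6 := 42 | P0:M(42), P1:I | bus: BusRdX
[2] P0: load  L6 | P0:M(42), P1:I | bus: none
[3] P1: load  L5 | P0:I, P1:E(50) | bus: BusRd
[4] P1: load  L5 | P0:I, P1:E(50) | bus: none
[5] P0: store L5 := 43 | P0:M(43), P1:I | bus: BusRdX
[6] P0: load  L2 | P0:E(60), P1:I | bus: BusRd
[7] P1: store L5 := 82 | P0:I, P1:M(82) | bus: BusRdX,Flush
[8] P0: store L5 := 21 | P0:M(21), P1:I | bus: BusRdX,Flush
[9] P1: load  L4 | P0:I, P1:E(20) | bus: BusRd
[10] P1: load  L5 | P0:O(21), P1:S(21) | bus: BusRd
[11] P1: store L5 := 80 | P0:I, P1:M(80) | bus: BusUpgr,Flush
[12] P0: store L5 := 40 | P0:M(40), P1:I | bus: BusRdX,Flush
[13] P1: load  L3 | P0:I, P1:E(20) | bus: BusRd
[14] P0: load  L5 | P0:M(40), P1:I | bus: none
[15] P0: store L5 := 91 | P0:M(91), P1:I | bus: none
[16] P1: store L5 := 33 | P0:I, P1:M(33) | bus: BusRdX,Flush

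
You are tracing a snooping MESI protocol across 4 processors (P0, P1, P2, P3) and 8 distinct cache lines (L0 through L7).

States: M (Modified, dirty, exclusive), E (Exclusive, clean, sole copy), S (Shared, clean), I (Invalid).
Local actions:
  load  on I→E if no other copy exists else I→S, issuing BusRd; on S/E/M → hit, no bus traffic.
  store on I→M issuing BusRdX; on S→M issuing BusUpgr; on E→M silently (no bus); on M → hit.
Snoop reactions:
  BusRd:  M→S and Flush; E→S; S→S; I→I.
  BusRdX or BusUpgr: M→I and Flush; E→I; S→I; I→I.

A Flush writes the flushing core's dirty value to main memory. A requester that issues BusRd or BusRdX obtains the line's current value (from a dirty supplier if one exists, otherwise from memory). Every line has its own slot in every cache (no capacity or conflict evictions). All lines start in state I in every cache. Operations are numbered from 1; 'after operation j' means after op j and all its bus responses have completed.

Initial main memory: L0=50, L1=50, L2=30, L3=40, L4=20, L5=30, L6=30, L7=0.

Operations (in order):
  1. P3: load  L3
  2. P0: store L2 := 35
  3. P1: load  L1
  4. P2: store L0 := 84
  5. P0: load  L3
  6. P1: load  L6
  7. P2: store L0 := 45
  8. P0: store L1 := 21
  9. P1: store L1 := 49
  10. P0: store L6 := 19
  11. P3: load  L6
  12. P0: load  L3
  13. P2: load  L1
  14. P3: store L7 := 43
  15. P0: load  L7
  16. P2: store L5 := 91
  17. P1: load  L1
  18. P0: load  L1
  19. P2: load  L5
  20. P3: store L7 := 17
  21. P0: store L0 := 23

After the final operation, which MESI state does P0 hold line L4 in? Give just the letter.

state = I

  op1 P3: load  L3 → I/I/I/E on L3; bus BusRd; mem=40
  op2 P0: store L2 := 35 → M/I/I/I on L2; bus BusRdX; mem=30
  op3 P1: load  L1 → I/E/I/I on L1; bus BusRd; mem=50
  op4 P2: store L0 := 84 → I/I/M/I on L0; bus BusRdX; mem=50
  op5 P0: load  L3 → S/I/I/S on L3; bus BusRd; mem=40
  op6 P1: load  L6 → I/E/I/I on L6; bus BusRd; mem=30
  op7 P2: store L0 := 45 → I/I/M/I on L0; bus (none); mem=50
  op8 P0: store L1 := 21 → M/I/I/I on L1; bus BusRdX; mem=50
  op9 P1: store L1 := 49 → I/M/I/I on L1; bus BusRdX Flush; mem=21
  op10 P0: store L6 := 19 → M/I/I/I on L6; bus BusRdX; mem=30
  op11 P3: load  L6 → S/I/I/S on L6; bus BusRd Flush; mem=19
  op12 P0: load  L3 → S/I/I/S on L3; bus (none); mem=40
  op13 P2: load  L1 → I/S/S/I on L1; bus BusRd Flush; mem=49
  op14 P3: store L7 := 43 → I/I/I/M on L7; bus BusRdX; mem=0
  op15 P0: load  L7 → S/I/I/S on L7; bus BusRd Flush; mem=43
  op16 P2: store L5 := 91 → I/I/M/I on L5; bus BusRdX; mem=30
  op17 P1: load  L1 → I/S/S/I on L1; bus (none); mem=49
  op18 P0: load  L1 → S/S/S/I on L1; bus BusRd; mem=49
  op19 P2: load  L5 → I/I/M/I on L5; bus (none); mem=30
  op20 P3: store L7 := 17 → I/I/I/M on L7; bus BusUpgr; mem=43
  op21 P0: store L0 := 23 → M/I/I/I on L0; bus BusRdX Flush; mem=45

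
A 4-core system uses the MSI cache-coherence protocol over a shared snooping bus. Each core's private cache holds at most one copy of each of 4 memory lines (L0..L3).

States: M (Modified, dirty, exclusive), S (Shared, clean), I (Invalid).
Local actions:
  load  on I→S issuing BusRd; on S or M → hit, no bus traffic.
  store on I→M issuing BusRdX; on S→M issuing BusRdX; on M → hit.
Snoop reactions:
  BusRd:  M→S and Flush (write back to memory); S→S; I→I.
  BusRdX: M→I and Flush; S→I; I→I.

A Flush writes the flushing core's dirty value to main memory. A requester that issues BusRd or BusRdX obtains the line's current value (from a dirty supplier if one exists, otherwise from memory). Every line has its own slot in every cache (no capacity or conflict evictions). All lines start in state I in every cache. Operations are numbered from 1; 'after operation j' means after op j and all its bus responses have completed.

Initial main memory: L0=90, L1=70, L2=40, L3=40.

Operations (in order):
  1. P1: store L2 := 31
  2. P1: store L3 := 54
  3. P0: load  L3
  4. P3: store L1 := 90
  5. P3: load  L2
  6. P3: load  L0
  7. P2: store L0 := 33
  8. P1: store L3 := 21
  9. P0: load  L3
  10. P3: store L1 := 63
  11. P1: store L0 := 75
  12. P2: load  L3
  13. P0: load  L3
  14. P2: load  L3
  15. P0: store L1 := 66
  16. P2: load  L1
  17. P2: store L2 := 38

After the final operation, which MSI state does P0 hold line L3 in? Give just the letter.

state = S

[1] P1: store L2 := 31 | P0:I, P1:M(31), P2:I, P3:I | bus: BusRdX
[2] P1: store L3 := 54 | P0:I, P1:M(54), P2:I, P3:I | bus: BusRdX
[3] P0: load  L3 | P0:S(54), P1:S(54), P2:I, P3:I | bus: BusRd,Flush
[4] P3: store L1 := 90 | P0:I, P1:I, P2:I, P3:M(90) | bus: BusRdX
[5] P3: load  L2 | P0:I, P1:S(31), P2:I, P3:S(31) | bus: BusRd,Flush
[6] P3: load  L0 | P0:I, P1:I, P2:I, P3:S(90) | bus: BusRd
[7] P2: store L0 := 33 | P0:I, P1:I, P2:M(33), P3:I | bus: BusRdX
[8] P1: store L3 := 21 | P0:I, P1:M(21), P2:I, P3:I | bus: BusRdX
[9] P0: load  L3 | P0:S(21), P1:S(21), P2:I, P3:I | bus: BusRd,Flush
[10] P3: store L1 := 63 | P0:I, P1:I, P2:I, P3:M(63) | bus: none
[11] P1: store L0 := 75 | P0:I, P1:M(75), P2:I, P3:I | bus: BusRdX,Flush
[12] P2: load  L3 | P0:S(21), P1:S(21), P2:S(21), P3:I | bus: BusRd
[13] P0: load  L3 | P0:S(21), P1:S(21), P2:S(21), P3:I | bus: none
[14] P2: load  L3 | P0:S(21), P1:S(21), P2:S(21), P3:I | bus: none
[15] P0: store L1 := 66 | P0:M(66), P1:I, P2:I, P3:I | bus: BusRdX,Flush
[16] P2: load  L1 | P0:S(66), P1:I, P2:S(66), P3:I | bus: BusRd,Flush
[17] P2: store L2 := 38 | P0:I, P1:I, P2:M(38), P3:I | bus: BusRdX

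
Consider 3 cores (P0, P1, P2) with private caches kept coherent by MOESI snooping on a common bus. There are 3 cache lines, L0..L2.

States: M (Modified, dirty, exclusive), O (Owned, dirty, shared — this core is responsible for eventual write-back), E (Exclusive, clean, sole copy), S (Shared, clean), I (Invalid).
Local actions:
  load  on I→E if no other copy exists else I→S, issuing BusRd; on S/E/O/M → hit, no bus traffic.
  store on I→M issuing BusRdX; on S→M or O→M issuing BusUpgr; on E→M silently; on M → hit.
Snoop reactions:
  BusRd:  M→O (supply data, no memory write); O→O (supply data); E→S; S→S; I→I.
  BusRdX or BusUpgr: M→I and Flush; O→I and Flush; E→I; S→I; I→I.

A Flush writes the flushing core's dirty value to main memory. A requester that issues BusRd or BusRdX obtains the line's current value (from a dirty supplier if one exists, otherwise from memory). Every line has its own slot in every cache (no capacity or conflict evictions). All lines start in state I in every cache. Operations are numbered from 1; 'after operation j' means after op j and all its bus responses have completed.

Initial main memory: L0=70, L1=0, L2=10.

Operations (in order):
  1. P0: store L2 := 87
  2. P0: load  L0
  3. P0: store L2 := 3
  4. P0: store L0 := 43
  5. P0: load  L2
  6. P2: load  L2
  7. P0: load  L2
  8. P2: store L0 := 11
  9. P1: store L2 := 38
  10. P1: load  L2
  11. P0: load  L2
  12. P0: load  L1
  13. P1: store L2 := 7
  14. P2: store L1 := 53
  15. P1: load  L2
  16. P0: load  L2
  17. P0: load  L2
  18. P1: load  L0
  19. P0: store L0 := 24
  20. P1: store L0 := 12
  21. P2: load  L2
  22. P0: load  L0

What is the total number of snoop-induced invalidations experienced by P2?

invalidations = 2

1. P0: store L2 := 87  bus=[BusRdX]  L2: P0=M P1=I P2=I  mem[L2]=10
2. P0: load  L0  bus=[BusRd]  L0: P0=E P1=I P2=I  mem[L0]=70
3. P0: store L2 := 3  bus=[-]  L2: P0=M P1=I P2=I  mem[L2]=10
4. P0: store L0 := 43  bus=[-]  L0: P0=M P1=I P2=I  mem[L0]=70
5. P0: load  L2  bus=[-]  L2: P0=M P1=I P2=I  mem[L2]=10
6. P2: load  L2  bus=[BusRd]  L2: P0=O P1=I P2=S  mem[L2]=10
7. P0: load  L2  bus=[-]  L2: P0=O P1=I P2=S  mem[L2]=10
8. P2: store L0 := 11  bus=[BusRdX,Flush]  L0: P0=I P1=I P2=M  mem[L0]=43
9. P1: store L2 := 38  bus=[BusRdX,Flush]  L2: P0=I P1=M P2=I  mem[L2]=3
10. P1: load  L2  bus=[-]  L2: P0=I P1=M P2=I  mem[L2]=3
11. P0: load  L2  bus=[BusRd]  L2: P0=S P1=O P2=I  mem[L2]=3
12. P0: load  L1  bus=[BusRd]  L1: P0=E P1=I P2=I  mem[L1]=0
13. P1: store L2 := 7  bus=[BusUpgr]  L2: P0=I P1=M P2=I  mem[L2]=3
14. P2: store L1 := 53  bus=[BusRdX]  L1: P0=I P1=I P2=M  mem[L1]=0
15. P1: load  L2  bus=[-]  L2: P0=I P1=M P2=I  mem[L2]=3
16. P0: load  L2  bus=[BusRd]  L2: P0=S P1=O P2=I  mem[L2]=3
17. P0: load  L2  bus=[-]  L2: P0=S P1=O P2=I  mem[L2]=3
18. P1: load  L0  bus=[BusRd]  L0: P0=I P1=S P2=O  mem[L0]=43
19. P0: store L0 := 24  bus=[BusRdX,Flush]  L0: P0=M P1=I P2=I  mem[L0]=11
20. P1: store L0 := 12  bus=[BusRdX,Flush]  L0: P0=I P1=M P2=I  mem[L0]=24
21. P2: load  L2  bus=[BusRd]  L2: P0=S P1=O P2=S  mem[L2]=3
22. P0: load  L0  bus=[BusRd]  L0: P0=S P1=O P2=I  mem[L0]=24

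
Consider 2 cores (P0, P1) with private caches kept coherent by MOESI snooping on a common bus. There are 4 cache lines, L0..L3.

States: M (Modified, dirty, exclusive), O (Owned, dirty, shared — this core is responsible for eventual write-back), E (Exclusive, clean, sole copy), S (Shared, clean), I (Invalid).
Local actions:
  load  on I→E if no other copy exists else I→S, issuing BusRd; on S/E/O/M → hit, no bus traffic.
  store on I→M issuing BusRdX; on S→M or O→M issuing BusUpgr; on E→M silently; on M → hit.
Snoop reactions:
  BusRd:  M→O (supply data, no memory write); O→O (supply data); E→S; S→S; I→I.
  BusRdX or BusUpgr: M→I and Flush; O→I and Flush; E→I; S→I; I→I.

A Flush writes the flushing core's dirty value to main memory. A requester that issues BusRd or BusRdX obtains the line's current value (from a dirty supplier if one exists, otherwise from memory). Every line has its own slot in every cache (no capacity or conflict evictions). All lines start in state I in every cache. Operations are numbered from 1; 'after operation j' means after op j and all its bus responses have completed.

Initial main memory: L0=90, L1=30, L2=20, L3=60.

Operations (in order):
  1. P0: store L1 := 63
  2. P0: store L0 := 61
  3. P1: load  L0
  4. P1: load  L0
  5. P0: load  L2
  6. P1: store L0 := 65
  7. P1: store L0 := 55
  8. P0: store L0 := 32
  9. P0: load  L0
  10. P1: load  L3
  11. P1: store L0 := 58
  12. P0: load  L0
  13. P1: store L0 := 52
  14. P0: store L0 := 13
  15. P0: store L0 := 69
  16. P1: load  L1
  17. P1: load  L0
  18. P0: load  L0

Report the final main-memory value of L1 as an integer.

memory[L1] = 30

[1] P0: store L1 := 63 | P0:M(63), P1:I | bus: BusRdX
[2] P0: store L0 := 61 | P0:M(61), P1:I | bus: BusRdX
[3] P1: load  L0 | P0:O(61), P1:S(61) | bus: BusRd
[4] P1: load  L0 | P0:O(61), P1:S(61) | bus: none
[5] P0: load  L2 | P0:E(20), P1:I | bus: BusRd
[6] P1: store L0 := 65 | P0:I, P1:M(65) | bus: BusUpgr,Flush
[7] P1: store L0 := 55 | P0:I, P1:M(55) | bus: none
[8] P0: store L0 := 32 | P0:M(32), P1:I | bus: BusRdX,Flush
[9] P0: load  L0 | P0:M(32), P1:I | bus: none
[10] P1: load  L3 | P0:I, P1:E(60) | bus: BusRd
[11] P1: store L0 := 58 | P0:I, P1:M(58) | bus: BusRdX,Flush
[12] P0: load  L0 | P0:S(58), P1:O(58) | bus: BusRd
[13] P1: store L0 := 52 | P0:I, P1:M(52) | bus: BusUpgr
[14] P0: store L0 := 13 | P0:M(13), P1:I | bus: BusRdX,Flush
[15] P0: store L0 := 69 | P0:M(69), P1:I | bus: none
[16] P1: load  L1 | P0:O(63), P1:S(63) | bus: BusRd
[17] P1: load  L0 | P0:O(69), P1:S(69) | bus: BusRd
[18] P0: load  L0 | P0:O(69), P1:S(69) | bus: none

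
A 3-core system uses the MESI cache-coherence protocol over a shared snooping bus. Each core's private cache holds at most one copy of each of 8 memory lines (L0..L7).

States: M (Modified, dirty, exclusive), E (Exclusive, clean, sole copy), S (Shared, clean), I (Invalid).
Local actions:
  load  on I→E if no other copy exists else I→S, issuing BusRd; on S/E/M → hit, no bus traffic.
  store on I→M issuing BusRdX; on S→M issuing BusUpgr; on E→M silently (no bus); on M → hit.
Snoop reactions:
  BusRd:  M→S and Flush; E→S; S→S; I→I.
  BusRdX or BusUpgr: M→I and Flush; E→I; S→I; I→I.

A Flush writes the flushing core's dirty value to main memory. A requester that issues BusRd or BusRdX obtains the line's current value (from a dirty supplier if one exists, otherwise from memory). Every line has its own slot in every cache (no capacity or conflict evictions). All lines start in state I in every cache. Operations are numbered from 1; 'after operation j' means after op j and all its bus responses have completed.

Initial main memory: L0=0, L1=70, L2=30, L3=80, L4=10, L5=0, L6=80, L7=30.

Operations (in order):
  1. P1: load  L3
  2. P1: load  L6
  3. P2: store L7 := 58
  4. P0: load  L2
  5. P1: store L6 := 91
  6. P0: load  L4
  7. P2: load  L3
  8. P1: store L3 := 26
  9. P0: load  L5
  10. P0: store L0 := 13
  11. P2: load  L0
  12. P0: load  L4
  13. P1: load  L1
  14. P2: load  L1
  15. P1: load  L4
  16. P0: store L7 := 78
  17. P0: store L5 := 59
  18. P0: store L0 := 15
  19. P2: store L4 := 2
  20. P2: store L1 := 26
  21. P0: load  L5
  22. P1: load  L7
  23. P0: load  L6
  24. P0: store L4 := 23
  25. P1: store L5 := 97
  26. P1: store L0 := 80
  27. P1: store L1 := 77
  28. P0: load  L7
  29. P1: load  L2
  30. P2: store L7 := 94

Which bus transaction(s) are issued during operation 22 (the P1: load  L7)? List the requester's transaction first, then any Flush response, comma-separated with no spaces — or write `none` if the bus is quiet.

bus = BusRd,Flush

1. P1: load  L3  bus=[BusRd]  L3: P0=I P1=E P2=I  mem[L3]=80
2. P1: load  L6  bus=[BusRd]  L6: P0=I P1=E P2=I  mem[L6]=80
3. P2: store L7 := 58  bus=[BusRdX]  L7: P0=I P1=I P2=M  mem[L7]=30
4. P0: load  L2  bus=[BusRd]  L2: P0=E P1=I P2=I  mem[L2]=30
5. P1: store L6 := 91  bus=[-]  L6: P0=I P1=M P2=I  mem[L6]=80
6. P0: load  L4  bus=[BusRd]  L4: P0=E P1=I P2=I  mem[L4]=10
7. P2: load  L3  bus=[BusRd]  L3: P0=I P1=S P2=S  mem[L3]=80
8. P1: store L3 := 26  bus=[BusUpgr]  L3: P0=I P1=M P2=I  mem[L3]=80
9. P0: load  L5  bus=[BusRd]  L5: P0=E P1=I P2=I  mem[L5]=0
10. P0: store L0 := 13  bus=[BusRdX]  L0: P0=M P1=I P2=I  mem[L0]=0
11. P2: load  L0  bus=[BusRd,Flush]  L0: P0=S P1=I P2=S  mem[L0]=13
12. P0: load  L4  bus=[-]  L4: P0=E P1=I P2=I  mem[L4]=10
13. P1: load  L1  bus=[BusRd]  L1: P0=I P1=E P2=I  mem[L1]=70
14. P2: load  L1  bus=[BusRd]  L1: P0=I P1=S P2=S  mem[L1]=70
15. P1: load  L4  bus=[BusRd]  L4: P0=S P1=S P2=I  mem[L4]=10
16. P0: store L7 := 78  bus=[BusRdX,Flush]  L7: P0=M P1=I P2=I  mem[L7]=58
17. P0: store L5 := 59  bus=[-]  L5: P0=M P1=I P2=I  mem[L5]=0
18. P0: store L0 := 15  bus=[BusUpgr]  L0: P0=M P1=I P2=I  mem[L0]=13
19. P2: store L4 := 2  bus=[BusRdX]  L4: P0=I P1=I P2=M  mem[L4]=10
20. P2: store L1 := 26  bus=[BusUpgr]  L1: P0=I P1=I P2=M  mem[L1]=70
21. P0: load  L5  bus=[-]  L5: P0=M P1=I P2=I  mem[L5]=0
22. P1: load  L7  bus=[BusRd,Flush]  L7: P0=S P1=S P2=I  mem[L7]=78
23. P0: load  L6  bus=[BusRd,Flush]  L6: P0=S P1=S P2=I  mem[L6]=91
24. P0: store L4 := 23  bus=[BusRdX,Flush]  L4: P0=M P1=I P2=I  mem[L4]=2
25. P1: store L5 := 97  bus=[BusRdX,Flush]  L5: P0=I P1=M P2=I  mem[L5]=59
26. P1: store L0 := 80  bus=[BusRdX,Flush]  L0: P0=I P1=M P2=I  mem[L0]=15
27. P1: store L1 := 77  bus=[BusRdX,Flush]  L1: P0=I P1=M P2=I  mem[L1]=26
28. P0: load  L7  bus=[-]  L7: P0=S P1=S P2=I  mem[L7]=78
29. P1: load  L2  bus=[BusRd]  L2: P0=S P1=S P2=I  mem[L2]=30
30. P2: store L7 := 94  bus=[BusRdX]  L7: P0=I P1=I P2=M  mem[L7]=78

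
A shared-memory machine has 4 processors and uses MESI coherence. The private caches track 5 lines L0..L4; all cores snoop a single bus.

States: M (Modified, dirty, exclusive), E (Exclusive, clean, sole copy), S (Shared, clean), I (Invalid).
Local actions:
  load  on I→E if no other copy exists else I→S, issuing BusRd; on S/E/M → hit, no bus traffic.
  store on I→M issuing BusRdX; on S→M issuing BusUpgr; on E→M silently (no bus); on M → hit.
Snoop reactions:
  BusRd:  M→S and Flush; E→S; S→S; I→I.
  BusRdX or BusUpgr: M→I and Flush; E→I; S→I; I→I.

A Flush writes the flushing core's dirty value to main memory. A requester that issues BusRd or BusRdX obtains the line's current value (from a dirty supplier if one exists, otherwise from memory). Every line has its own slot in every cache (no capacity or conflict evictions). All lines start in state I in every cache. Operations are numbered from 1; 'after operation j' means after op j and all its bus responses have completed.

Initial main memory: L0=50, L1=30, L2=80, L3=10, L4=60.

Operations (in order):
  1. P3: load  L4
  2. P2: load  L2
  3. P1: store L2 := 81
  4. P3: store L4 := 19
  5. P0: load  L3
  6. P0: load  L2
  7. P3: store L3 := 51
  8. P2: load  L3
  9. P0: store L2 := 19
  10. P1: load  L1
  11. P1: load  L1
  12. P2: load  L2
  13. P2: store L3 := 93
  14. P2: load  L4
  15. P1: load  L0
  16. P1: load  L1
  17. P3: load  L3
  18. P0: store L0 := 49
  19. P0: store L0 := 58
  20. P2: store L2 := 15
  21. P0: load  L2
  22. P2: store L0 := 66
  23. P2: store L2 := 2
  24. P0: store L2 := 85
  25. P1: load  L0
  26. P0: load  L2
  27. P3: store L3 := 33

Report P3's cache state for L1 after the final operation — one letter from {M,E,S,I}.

state = I

  op1 P3: load  L4 → I/I/I/E on L4; bus BusRd; mem=60
  op2 P2: load  L2 → I/I/E/I on L2; bus BusRd; mem=80
  op3 P1: store L2 := 81 → I/M/I/I on L2; bus BusRdX; mem=80
  op4 P3: store L4 := 19 → I/I/I/M on L4; bus (none); mem=60
  op5 P0: load  L3 → E/I/I/I on L3; bus BusRd; mem=10
  op6 P0: load  L2 → S/S/I/I on L2; bus BusRd Flush; mem=81
  op7 P3: store L3 := 51 → I/I/I/M on L3; bus BusRdX; mem=10
  op8 P2: load  L3 → I/I/S/S on L3; bus BusRd Flush; mem=51
  op9 P0: store L2 := 19 → M/I/I/I on L2; bus BusUpgr; mem=81
  op10 P1: load  L1 → I/E/I/I on L1; bus BusRd; mem=30
  op11 P1: load  L1 → I/E/I/I on L1; bus (none); mem=30
  op12 P2: load  L2 → S/I/S/I on L2; bus BusRd Flush; mem=19
  op13 P2: store L3 := 93 → I/I/M/I on L3; bus BusUpgr; mem=51
  op14 P2: load  L4 → I/I/S/S on L4; bus BusRd Flush; mem=19
  op15 P1: load  L0 → I/E/I/I on L0; bus BusRd; mem=50
  op16 P1: load  L1 → I/E/I/I on L1; bus (none); mem=30
  op17 P3: load  L3 → I/I/S/S on L3; bus BusRd Flush; mem=93
  op18 P0: store L0 := 49 → M/I/I/I on L0; bus BusRdX; mem=50
  op19 P0: store L0 := 58 → M/I/I/I on L0; bus (none); mem=50
  op20 P2: store L2 := 15 → I/I/M/I on L2; bus BusUpgr; mem=19
  op21 P0: load  L2 → S/I/S/I on L2; bus BusRd Flush; mem=15
  op22 P2: store L0 := 66 → I/I/M/I on L0; bus BusRdX Flush; mem=58
  op23 P2: store L2 := 2 → I/I/M/I on L2; bus BusUpgr; mem=15
  op24 P0: store L2 := 85 → M/I/I/I on L2; bus BusRdX Flush; mem=2
  op25 P1: load  L0 → I/S/S/I on L0; bus BusRd Flush; mem=66
  op26 P0: load  L2 → M/I/I/I on L2; bus (none); mem=2
  op27 P3: store L3 := 33 → I/I/I/M on L3; bus BusUpgr; mem=93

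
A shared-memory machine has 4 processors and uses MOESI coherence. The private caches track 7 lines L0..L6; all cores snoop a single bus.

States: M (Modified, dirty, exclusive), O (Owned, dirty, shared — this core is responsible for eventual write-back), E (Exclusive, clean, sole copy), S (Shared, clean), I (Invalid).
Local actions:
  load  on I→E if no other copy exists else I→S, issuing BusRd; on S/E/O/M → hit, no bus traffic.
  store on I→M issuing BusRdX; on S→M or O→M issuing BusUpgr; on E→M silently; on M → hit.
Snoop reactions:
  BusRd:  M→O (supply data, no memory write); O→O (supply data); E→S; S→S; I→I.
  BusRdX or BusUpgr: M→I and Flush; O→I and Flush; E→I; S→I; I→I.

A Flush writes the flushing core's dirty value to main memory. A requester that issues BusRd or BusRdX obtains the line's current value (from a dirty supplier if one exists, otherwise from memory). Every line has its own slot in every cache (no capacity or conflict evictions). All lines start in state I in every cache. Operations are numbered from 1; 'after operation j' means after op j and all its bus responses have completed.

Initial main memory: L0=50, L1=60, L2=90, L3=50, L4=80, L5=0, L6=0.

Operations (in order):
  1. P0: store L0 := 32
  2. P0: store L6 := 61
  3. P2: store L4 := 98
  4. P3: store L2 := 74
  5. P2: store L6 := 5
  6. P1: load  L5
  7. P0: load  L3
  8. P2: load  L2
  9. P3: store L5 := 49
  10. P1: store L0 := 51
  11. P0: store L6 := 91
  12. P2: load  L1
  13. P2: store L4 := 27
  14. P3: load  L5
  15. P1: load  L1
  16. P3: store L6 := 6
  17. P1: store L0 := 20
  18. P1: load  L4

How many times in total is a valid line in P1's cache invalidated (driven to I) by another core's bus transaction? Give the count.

invalidations = 1

1. P0: store L0 := 32  bus=[BusRdX]  L0: P0=M P1=I P2=I P3=I  mem[L0]=50
2. P0: store L6 := 61  bus=[BusRdX]  L6: P0=M P1=I P2=I P3=I  mem[L6]=0
3. P2: store L4 := 98  bus=[BusRdX]  L4: P0=I P1=I P2=M P3=I  mem[L4]=80
4. P3: store L2 := 74  bus=[BusRdX]  L2: P0=I P1=I P2=I P3=M  mem[L2]=90
5. P2: store L6 := 5  bus=[BusRdX,Flush]  L6: P0=I P1=I P2=M P3=I  mem[L6]=61
6. P1: load  L5  bus=[BusRd]  L5: P0=I P1=E P2=I P3=I  mem[L5]=0
7. P0: load  L3  bus=[BusRd]  L3: P0=E P1=I P2=I P3=I  mem[L3]=50
8. P2: load  L2  bus=[BusRd]  L2: P0=I P1=I P2=S P3=O  mem[L2]=90
9. P3: store L5 := 49  bus=[BusRdX]  L5: P0=I P1=I P2=I P3=M  mem[L5]=0
10. P1: store L0 := 51  bus=[BusRdX,Flush]  L0: P0=I P1=M P2=I P3=I  mem[L0]=32
11. P0: store L6 := 91  bus=[BusRdX,Flush]  L6: P0=M P1=I P2=I P3=I  mem[L6]=5
12. P2: load  L1  bus=[BusRd]  L1: P0=I P1=I P2=E P3=I  mem[L1]=60
13. P2: store L4 := 27  bus=[-]  L4: P0=I P1=I P2=M P3=I  mem[L4]=80
14. P3: load  L5  bus=[-]  L5: P0=I P1=I P2=I P3=M  mem[L5]=0
15. P1: load  L1  bus=[BusRd]  L1: P0=I P1=S P2=S P3=I  mem[L1]=60
16. P3: store L6 := 6  bus=[BusRdX,Flush]  L6: P0=I P1=I P2=I P3=M  mem[L6]=91
17. P1: store L0 := 20  bus=[-]  L0: P0=I P1=M P2=I P3=I  mem[L0]=32
18. P1: load  L4  bus=[BusRd]  L4: P0=I P1=S P2=O P3=I  mem[L4]=80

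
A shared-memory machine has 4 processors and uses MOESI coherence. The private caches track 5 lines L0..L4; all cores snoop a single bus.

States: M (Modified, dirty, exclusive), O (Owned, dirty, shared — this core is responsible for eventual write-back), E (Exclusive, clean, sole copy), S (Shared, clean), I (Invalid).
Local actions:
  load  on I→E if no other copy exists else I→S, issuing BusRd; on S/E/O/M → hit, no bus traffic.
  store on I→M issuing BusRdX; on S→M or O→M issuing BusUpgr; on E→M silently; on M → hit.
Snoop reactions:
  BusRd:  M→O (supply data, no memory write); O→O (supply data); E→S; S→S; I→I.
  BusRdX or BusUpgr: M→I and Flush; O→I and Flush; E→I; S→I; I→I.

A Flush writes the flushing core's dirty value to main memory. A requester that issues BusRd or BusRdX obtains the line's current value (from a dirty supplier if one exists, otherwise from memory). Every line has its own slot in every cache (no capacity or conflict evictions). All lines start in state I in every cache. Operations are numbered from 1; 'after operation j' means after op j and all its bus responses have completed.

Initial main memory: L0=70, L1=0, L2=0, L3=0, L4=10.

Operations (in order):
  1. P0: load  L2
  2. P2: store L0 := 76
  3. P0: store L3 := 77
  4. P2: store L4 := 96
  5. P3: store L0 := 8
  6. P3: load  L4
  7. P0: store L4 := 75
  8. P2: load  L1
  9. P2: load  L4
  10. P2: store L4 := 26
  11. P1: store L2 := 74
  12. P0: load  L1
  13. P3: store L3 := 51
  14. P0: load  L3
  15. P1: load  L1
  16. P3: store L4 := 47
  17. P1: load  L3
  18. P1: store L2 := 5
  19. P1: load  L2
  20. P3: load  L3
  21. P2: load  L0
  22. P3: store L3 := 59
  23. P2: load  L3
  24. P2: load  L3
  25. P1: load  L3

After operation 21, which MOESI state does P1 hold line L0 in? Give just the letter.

step 1: P0: load  L2  ⟶  EIII  (L2)  txn=BusRd  M[L2]=0
step 2: P2: store L0 := 76  ⟶  IIMI  (L0)  txn=BusRdX  M[L0]=70
step 3: P0: store L3 := 77  ⟶  MIII  (L3)  txn=BusRdX  M[L3]=0
step 4: P2: store L4 := 96  ⟶  IIMI  (L4)  txn=BusRdX  M[L4]=10
step 5: P3: store L0 := 8  ⟶  IIIM  (L0)  txn=BusRdX+Flush  M[L0]=76
step 6: P3: load  L4  ⟶  IIOS  (L4)  txn=BusRd  M[L4]=10
step 7: P0: store L4 := 75  ⟶  MIII  (L4)  txn=BusRdX+Flush  M[L4]=96
step 8: P2: load  L1  ⟶  IIEI  (L1)  txn=BusRd  M[L1]=0
step 9: P2: load  L4  ⟶  OISI  (L4)  txn=BusRd  M[L4]=96
step 10: P2: store L4 := 26  ⟶  IIMI  (L4)  txn=BusUpgr+Flush  M[L4]=75
step 11: P1: store L2 := 74  ⟶  IMII  (L2)  txn=BusRdX  M[L2]=0
step 12: P0: load  L1  ⟶  SISI  (L1)  txn=BusRd  M[L1]=0
step 13: P3: store L3 := 51  ⟶  IIIM  (L3)  txn=BusRdX+Flush  M[L3]=77
step 14: P0: load  L3  ⟶  SIIO  (L3)  txn=BusRd  M[L3]=77
step 15: P1: load  L1  ⟶  SSSI  (L1)  txn=BusRd  M[L1]=0
step 16: P3: store L4 := 47  ⟶  IIIM  (L4)  txn=BusRdX+Flush  M[L4]=26
step 17: P1: load  L3  ⟶  SSIO  (L3)  txn=BusRd  M[L3]=77
step 18: P1: store L2 := 5  ⟶  IMII  (L2)  txn=∅  M[L2]=0
step 19: P1: load  L2  ⟶  IMII  (L2)  txn=∅  M[L2]=0
step 20: P3: load  L3  ⟶  SSIO  (L3)  txn=∅  M[L3]=77
step 21: P2: load  L0  ⟶  IISO  (L0)  txn=BusRd  M[L0]=76
step 22: P3: store L3 := 59  ⟶  IIIM  (L3)  txn=BusUpgr  M[L3]=77
step 23: P2: load  L3  ⟶  IISO  (L3)  txn=BusRd  M[L3]=77
step 24: P2: load  L3  ⟶  IISO  (L3)  txn=∅  M[L3]=77
step 25: P1: load  L3  ⟶  ISSO  (L3)  txn=BusRd  M[L3]=77

state = I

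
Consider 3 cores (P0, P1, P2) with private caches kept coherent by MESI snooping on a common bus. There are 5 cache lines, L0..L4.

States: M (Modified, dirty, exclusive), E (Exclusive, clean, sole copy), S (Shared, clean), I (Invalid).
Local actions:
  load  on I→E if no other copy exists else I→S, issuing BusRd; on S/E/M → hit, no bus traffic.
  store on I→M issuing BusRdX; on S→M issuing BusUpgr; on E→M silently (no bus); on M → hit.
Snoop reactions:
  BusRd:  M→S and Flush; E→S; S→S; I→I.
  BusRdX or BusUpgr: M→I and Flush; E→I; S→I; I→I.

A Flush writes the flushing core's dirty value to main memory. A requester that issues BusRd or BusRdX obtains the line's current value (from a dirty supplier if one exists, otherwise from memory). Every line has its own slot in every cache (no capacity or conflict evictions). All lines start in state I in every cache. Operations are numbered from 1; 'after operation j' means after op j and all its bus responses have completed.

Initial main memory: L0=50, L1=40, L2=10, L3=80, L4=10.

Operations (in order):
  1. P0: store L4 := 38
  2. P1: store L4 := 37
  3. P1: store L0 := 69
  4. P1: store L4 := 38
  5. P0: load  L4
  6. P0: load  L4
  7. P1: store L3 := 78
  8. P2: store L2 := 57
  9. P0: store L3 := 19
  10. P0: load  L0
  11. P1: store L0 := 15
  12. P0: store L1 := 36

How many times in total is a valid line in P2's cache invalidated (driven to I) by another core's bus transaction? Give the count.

invalidations = 0

  op1 P0: store L4 := 38 → M/I/I on L4; bus BusRdX; mem=10
  op2 P1: store L4 := 37 → I/M/I on L4; bus BusRdX Flush; mem=38
  op3 P1: store L0 := 69 → I/M/I on L0; bus BusRdX; mem=50
  op4 P1: store L4 := 38 → I/M/I on L4; bus (none); mem=38
  op5 P0: load  L4 → S/S/I on L4; bus BusRd Flush; mem=38
  op6 P0: load  L4 → S/S/I on L4; bus (none); mem=38
  op7 P1: store L3 := 78 → I/M/I on L3; bus BusRdX; mem=80
  op8 P2: store L2 := 57 → I/I/M on L2; bus BusRdX; mem=10
  op9 P0: store L3 := 19 → M/I/I on L3; bus BusRdX Flush; mem=78
  op10 P0: load  L0 → S/S/I on L0; bus BusRd Flush; mem=69
  op11 P1: store L0 := 15 → I/M/I on L0; bus BusUpgr; mem=69
  op12 P0: store L1 := 36 → M/I/I on L1; bus BusRdX; mem=40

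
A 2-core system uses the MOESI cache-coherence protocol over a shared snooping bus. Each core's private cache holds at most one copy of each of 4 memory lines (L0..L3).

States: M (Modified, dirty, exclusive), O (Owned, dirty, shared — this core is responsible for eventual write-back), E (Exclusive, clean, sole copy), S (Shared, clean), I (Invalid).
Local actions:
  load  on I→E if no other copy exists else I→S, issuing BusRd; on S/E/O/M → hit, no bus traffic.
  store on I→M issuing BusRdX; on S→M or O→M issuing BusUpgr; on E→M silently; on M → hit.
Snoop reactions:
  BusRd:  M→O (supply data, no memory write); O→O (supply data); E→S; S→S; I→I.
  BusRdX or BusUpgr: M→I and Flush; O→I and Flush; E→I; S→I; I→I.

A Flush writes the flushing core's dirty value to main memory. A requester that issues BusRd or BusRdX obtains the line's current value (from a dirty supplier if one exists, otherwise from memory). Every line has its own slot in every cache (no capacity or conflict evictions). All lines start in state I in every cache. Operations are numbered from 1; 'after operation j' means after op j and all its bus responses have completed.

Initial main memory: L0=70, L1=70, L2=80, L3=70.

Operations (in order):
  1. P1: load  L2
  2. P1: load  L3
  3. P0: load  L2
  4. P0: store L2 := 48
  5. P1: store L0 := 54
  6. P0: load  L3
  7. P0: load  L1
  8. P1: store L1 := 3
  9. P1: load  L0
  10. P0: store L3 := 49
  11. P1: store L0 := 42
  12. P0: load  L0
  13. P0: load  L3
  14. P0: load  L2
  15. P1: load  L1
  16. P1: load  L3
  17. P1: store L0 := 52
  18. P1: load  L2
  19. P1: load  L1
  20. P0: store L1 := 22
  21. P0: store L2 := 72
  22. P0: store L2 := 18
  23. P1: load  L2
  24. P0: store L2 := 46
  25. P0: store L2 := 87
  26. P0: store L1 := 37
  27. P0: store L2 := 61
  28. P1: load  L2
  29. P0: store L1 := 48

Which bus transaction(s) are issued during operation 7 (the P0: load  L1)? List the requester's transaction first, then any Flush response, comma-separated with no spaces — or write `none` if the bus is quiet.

step 1: P1: load  L2  ⟶  IE  (L2)  txn=BusRd  M[L2]=80
step 2: P1: load  L3  ⟶  IE  (L3)  txn=BusRd  M[L3]=70
step 3: P0: load  L2  ⟶  SS  (L2)  txn=BusRd  M[L2]=80
step 4: P0: store L2 := 48  ⟶  MI  (L2)  txn=BusUpgr  M[L2]=80
step 5: P1: store L0 := 54  ⟶  IM  (L0)  txn=BusRdX  M[L0]=70
step 6: P0: load  L3  ⟶  SS  (L3)  txn=BusRd  M[L3]=70
step 7: P0: load  L1  ⟶  EI  (L1)  txn=BusRd  M[L1]=70
step 8: P1: store L1 := 3  ⟶  IM  (L1)  txn=BusRdX  M[L1]=70
step 9: P1: load  L0  ⟶  IM  (L0)  txn=∅  M[L0]=70
step 10: P0: store L3 := 49  ⟶  MI  (L3)  txn=BusUpgr  M[L3]=70
step 11: P1: store L0 := 42  ⟶  IM  (L0)  txn=∅  M[L0]=70
step 12: P0: load  L0  ⟶  SO  (L0)  txn=BusRd  M[L0]=70
step 13: P0: load  L3  ⟶  MI  (L3)  txn=∅  M[L3]=70
step 14: P0: load  L2  ⟶  MI  (L2)  txn=∅  M[L2]=80
step 15: P1: load  L1  ⟶  IM  (L1)  txn=∅  M[L1]=70
step 16: P1: load  L3  ⟶  OS  (L3)  txn=BusRd  M[L3]=70
step 17: P1: store L0 := 52  ⟶  IM  (L0)  txn=BusUpgr  M[L0]=70
step 18: P1: load  L2  ⟶  OS  (L2)  txn=BusRd  M[L2]=80
step 19: P1: load  L1  ⟶  IM  (L1)  txn=∅  M[L1]=70
step 20: P0: store L1 := 22  ⟶  MI  (L1)  txn=BusRdX+Flush  M[L1]=3
step 21: P0: store L2 := 72  ⟶  MI  (L2)  txn=BusUpgr  M[L2]=80
step 22: P0: store L2 := 18  ⟶  MI  (L2)  txn=∅  M[L2]=80
step 23: P1: load  L2  ⟶  OS  (L2)  txn=BusRd  M[L2]=80
step 24: P0: store L2 := 46  ⟶  MI  (L2)  txn=BusUpgr  M[L2]=80
step 25: P0: store L2 := 87  ⟶  MI  (L2)  txn=∅  M[L2]=80
step 26: P0: store L1 := 37  ⟶  MI  (L1)  txn=∅  M[L1]=3
step 27: P0: store L2 := 61  ⟶  MI  (L2)  txn=∅  M[L2]=80
step 28: P1: load  L2  ⟶  OS  (L2)  txn=BusRd  M[L2]=80
step 29: P0: store L1 := 48  ⟶  MI  (L1)  txn=∅  M[L1]=3

bus = BusRd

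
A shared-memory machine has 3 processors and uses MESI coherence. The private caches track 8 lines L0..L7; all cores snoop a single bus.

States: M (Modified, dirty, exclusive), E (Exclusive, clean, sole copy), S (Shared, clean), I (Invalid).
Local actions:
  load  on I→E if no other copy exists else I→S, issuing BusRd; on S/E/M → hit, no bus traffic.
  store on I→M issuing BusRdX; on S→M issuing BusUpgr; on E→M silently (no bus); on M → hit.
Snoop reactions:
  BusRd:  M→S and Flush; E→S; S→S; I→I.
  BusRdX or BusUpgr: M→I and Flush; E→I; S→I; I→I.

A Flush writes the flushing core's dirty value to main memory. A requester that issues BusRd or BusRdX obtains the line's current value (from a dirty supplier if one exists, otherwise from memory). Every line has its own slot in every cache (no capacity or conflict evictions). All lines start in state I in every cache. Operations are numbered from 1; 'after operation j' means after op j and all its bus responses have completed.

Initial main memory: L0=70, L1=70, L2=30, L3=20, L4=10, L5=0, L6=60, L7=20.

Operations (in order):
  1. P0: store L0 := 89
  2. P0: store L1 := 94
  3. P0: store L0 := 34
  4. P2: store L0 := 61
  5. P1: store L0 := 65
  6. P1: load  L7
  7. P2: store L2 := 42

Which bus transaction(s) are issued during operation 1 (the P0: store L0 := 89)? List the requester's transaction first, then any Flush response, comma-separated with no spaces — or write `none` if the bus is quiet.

bus = BusRdX

step 1: P0: store L0 := 89  ⟶  MII  (L0)  txn=BusRdX  M[L0]=70
step 2: P0: store L1 := 94  ⟶  MII  (L1)  txn=BusRdX  M[L1]=70
step 3: P0: store L0 := 34  ⟶  MII  (L0)  txn=∅  M[L0]=70
step 4: P2: store L0 := 61  ⟶  IIM  (L0)  txn=BusRdX+Flush  M[L0]=34
step 5: P1: store L0 := 65  ⟶  IMI  (L0)  txn=BusRdX+Flush  M[L0]=61
step 6: P1: load  L7  ⟶  IEI  (L7)  txn=BusRd  M[L7]=20
step 7: P2: store L2 := 42  ⟶  IIM  (L2)  txn=BusRdX  M[L2]=30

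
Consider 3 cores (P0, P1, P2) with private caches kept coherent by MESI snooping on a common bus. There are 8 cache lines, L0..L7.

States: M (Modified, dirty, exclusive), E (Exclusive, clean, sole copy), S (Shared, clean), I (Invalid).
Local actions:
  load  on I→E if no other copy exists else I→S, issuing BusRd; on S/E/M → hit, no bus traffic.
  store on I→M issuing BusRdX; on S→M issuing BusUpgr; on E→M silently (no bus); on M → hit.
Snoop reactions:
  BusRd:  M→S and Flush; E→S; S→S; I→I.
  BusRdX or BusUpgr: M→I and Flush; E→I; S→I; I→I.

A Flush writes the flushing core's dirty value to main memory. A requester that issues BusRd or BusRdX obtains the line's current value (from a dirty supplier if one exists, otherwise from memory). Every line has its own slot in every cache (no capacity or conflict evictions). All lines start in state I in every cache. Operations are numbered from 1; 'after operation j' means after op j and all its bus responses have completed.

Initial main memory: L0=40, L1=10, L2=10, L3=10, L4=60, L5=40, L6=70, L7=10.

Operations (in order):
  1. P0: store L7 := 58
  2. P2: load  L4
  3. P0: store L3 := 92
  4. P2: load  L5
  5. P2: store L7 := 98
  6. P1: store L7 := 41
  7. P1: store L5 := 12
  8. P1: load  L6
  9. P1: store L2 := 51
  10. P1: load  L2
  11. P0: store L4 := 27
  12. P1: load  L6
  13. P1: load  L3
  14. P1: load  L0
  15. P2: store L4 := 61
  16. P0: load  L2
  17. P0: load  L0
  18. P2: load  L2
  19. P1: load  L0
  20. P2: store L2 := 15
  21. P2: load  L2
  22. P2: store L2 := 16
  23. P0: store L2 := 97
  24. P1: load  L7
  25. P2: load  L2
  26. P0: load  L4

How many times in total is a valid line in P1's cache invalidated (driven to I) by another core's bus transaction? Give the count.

invalidations = 1

[1] P0: store L7 := 58 | P0:M(58), P1:I, P2:I | bus: BusRdX
[2] P2: load  L4 | P0:I, P1:I, P2:E(60) | bus: BusRd
[3] P0: store L3 := 92 | P0:M(92), P1:I, P2:I | bus: BusRdX
[4] P2: load  L5 | P0:I, P1:I, P2:E(40) | bus: BusRd
[5] P2: store L7 := 98 | P0:I, P1:I, P2:M(98) | bus: BusRdX,Flush
[6] P1: store L7 := 41 | P0:I, P1:M(41), P2:I | bus: BusRdX,Flush
[7] P1: store L5 := 12 | P0:I, P1:M(12), P2:I | bus: BusRdX
[8] P1: load  L6 | P0:I, P1:E(70), P2:I | bus: BusRd
[9] P1: store L2 := 51 | P0:I, P1:M(51), P2:I | bus: BusRdX
[10] P1: load  L2 | P0:I, P1:M(51), P2:I | bus: none
[11] P0: store L4 := 27 | P0:M(27), P1:I, P2:I | bus: BusRdX
[12] P1: load  L6 | P0:I, P1:E(70), P2:I | bus: none
[13] P1: load  L3 | P0:S(92), P1:S(92), P2:I | bus: BusRd,Flush
[14] P1: load  L0 | P0:I, P1:E(40), P2:I | bus: BusRd
[15] P2: store L4 := 61 | P0:I, P1:I, P2:M(61) | bus: BusRdX,Flush
[16] P0: load  L2 | P0:S(51), P1:S(51), P2:I | bus: BusRd,Flush
[17] P0: load  L0 | P0:S(40), P1:S(40), P2:I | bus: BusRd
[18] P2: load  L2 | P0:S(51), P1:S(51), P2:S(51) | bus: BusRd
[19] P1: load  L0 | P0:S(40), P1:S(40), P2:I | bus: none
[20] P2: store L2 := 15 | P0:I, P1:I, P2:M(15) | bus: BusUpgr
[21] P2: load  L2 | P0:I, P1:I, P2:M(15) | bus: none
[22] P2: store L2 := 16 | P0:I, P1:I, P2:M(16) | bus: none
[23] P0: store L2 := 97 | P0:M(97), P1:I, P2:I | bus: BusRdX,Flush
[24] P1: load  L7 | P0:I, P1:M(41), P2:I | bus: none
[25] P2: load  L2 | P0:S(97), P1:I, P2:S(97) | bus: BusRd,Flush
[26] P0: load  L4 | P0:S(61), P1:I, P2:S(61) | bus: BusRd,Flush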